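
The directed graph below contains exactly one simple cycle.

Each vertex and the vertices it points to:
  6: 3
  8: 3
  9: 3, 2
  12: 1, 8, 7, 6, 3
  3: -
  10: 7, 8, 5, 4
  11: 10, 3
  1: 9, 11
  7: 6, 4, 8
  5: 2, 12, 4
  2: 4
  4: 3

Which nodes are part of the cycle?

DFS with gray/black marking from 12:
12 gray
  1 gray
    9 gray
      3 gray
      3 black
      2 gray
        4 gray
          4→3: 3 black — skip
        4 black
      2 black
    9 black
    11 gray
      10 gray
        7 gray
          6 gray
            6→3: 3 black — skip
          6 black
          7→4: 4 black — skip
          8 gray
            8→3: 3 black — skip
          8 black
        7 black
        10→8: 8 black — skip
        5 gray
          5→2: 2 black — skip
          5→12: 12 is gray → back edge
Back edge closes the cycle 12 → 1 → 11 → 10 → 5 → 12; its vertices are {1, 5, 10, 11, 12}.

1, 5, 10, 11, 12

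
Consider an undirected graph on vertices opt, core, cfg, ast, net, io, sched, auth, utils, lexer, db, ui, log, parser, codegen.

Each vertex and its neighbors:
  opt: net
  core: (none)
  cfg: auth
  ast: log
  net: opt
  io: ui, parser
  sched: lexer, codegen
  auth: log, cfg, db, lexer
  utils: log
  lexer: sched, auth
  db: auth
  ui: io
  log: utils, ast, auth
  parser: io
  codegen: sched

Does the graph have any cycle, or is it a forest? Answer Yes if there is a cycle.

No

DFS, tracking each vertex's parent; an edge to a visited non-parent vertex closes a cycle.
Start from parser:
visit parser (parent –)
  visit io (parent parser)
    visit ui (parent io)
      ui–io: parent, skip
    io–parser: parent, skip
visit opt (parent –)
  visit net (parent opt)
    net–opt: parent, skip
visit core (parent –)
visit cfg (parent –)
  visit auth (parent cfg)
    visit log (parent auth)
      visit utils (parent log)
        utils–log: parent, skip
      visit ast (parent log)
        ast–log: parent, skip
      log–auth: parent, skip
    auth–cfg: parent, skip
    visit db (parent auth)
      db–auth: parent, skip
    visit lexer (parent auth)
      visit sched (parent lexer)
        sched–lexer: parent, skip
        visit codegen (parent sched)
          codegen–sched: parent, skip
      lexer–auth: parent, skip
No non-parent visited neighbor found — the graph is a forest.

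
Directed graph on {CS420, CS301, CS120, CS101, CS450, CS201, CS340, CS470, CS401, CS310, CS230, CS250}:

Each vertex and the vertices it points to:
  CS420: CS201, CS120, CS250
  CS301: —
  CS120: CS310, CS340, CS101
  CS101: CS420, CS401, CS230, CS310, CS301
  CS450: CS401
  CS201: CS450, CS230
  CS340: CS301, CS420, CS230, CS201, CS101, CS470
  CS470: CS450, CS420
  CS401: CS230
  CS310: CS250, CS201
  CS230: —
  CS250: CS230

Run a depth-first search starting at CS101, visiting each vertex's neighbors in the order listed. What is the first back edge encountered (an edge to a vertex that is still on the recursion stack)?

DFS from CS101 (visiting each vertex's neighbors in the order listed); mark gray on enter, black on exit:
CS101 gray
  CS420 gray
    CS201 gray
      CS450 gray
        CS401 gray
          CS230 gray
          CS230 black
        CS401 black
      CS450 black
      CS201→CS230: CS230 black — skip
    CS201 black
    CS120 gray
      CS310 gray
        CS250 gray
          CS250→CS230: CS230 black — skip
        CS250 black
        CS310→CS201: CS201 black — skip
      CS310 black
      CS340 gray
        CS301 gray
        CS301 black
        CS340→CS420: CS420 is gray → back edge
First back edge: CS340 → CS420.

CS340->CS420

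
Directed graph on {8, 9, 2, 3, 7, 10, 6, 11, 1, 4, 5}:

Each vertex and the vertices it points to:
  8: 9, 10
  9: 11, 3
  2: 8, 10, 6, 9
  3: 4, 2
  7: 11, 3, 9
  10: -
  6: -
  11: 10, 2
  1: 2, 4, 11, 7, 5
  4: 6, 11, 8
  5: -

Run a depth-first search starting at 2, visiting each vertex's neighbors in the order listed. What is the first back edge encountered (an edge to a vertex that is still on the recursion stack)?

DFS from 2 (visiting each vertex's neighbors in the order listed); mark gray on enter, black on exit:
2 gray
  8 gray
    9 gray
      11 gray
        10 gray
        10 black
        11→2: 2 is gray → back edge
First back edge: 11 → 2.

11→2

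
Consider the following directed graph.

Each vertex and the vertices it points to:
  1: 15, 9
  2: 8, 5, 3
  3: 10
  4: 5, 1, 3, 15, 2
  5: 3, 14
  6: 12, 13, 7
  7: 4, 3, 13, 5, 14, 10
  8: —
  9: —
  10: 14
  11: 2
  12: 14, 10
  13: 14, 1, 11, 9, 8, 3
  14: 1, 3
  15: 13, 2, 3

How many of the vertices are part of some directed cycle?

9

A vertex is on a directed cycle iff it belongs to a strongly connected component of size ≥ 2 (or has a self-loop).
The vertices on cycles are {1, 2, 3, 5, 10, 11, 13, 14, 15} — 9 in total.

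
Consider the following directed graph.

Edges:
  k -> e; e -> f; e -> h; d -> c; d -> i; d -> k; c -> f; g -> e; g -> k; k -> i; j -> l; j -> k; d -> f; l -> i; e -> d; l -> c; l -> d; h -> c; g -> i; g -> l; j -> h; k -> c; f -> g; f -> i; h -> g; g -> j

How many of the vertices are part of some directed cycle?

9

A vertex is on a directed cycle iff it belongs to a strongly connected component of size ≥ 2 (or has a self-loop).
The vertices on cycles are {c, d, e, f, g, h, j, k, l} — 9 in total.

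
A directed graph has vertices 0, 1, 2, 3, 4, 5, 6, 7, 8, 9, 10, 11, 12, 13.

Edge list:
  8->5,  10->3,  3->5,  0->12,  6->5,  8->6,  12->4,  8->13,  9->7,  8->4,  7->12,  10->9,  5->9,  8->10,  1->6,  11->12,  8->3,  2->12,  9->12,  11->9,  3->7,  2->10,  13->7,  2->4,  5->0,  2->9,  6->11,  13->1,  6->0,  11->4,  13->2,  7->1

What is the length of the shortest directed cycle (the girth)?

5

For each vertex v, BFS finds the shortest path from v back to v.
The shortest such closed walk is 6 → 11 → 9 → 7 → 1 → 6, length 5.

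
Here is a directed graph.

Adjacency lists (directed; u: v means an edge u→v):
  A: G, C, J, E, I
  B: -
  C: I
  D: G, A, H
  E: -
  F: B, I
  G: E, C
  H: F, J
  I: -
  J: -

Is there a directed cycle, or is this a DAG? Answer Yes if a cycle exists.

No

DFS with white/gray/black marking, starting from G:
G gray
  E gray
  E black
  C gray
    I gray
    I black
  C black
G black
A gray
  A→G: G black — skip
  A→C: C black — skip
  J gray
  J black
  A→E: E black — skip
  A→I: I black — skip
A black
B gray
B black
D gray
  D→G: G black — skip
  D→A: A black — skip
  H gray
    F gray
      F→B: B black — skip
      F→I: I black — skip
    F black
    H→J: J black — skip
  H black
D black
Every edge goes to a white or black vertex — no back edge, so the graph is acyclic.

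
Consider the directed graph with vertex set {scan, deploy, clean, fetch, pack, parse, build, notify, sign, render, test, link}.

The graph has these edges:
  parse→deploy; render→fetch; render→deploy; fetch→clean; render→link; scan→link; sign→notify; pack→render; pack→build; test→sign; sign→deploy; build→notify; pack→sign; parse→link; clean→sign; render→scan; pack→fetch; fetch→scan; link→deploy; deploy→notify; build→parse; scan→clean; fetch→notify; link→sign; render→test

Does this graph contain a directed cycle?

DFS with white/gray/black marking, starting from clean:
clean gray
  sign gray
    deploy gray
      notify gray
      notify black
    deploy black
    sign→notify: notify black — skip
  sign black
clean black
scan gray
  link gray
    link→deploy: deploy black — skip
    link→sign: sign black — skip
  link black
  scan→clean: clean black — skip
scan black
fetch gray
  fetch→scan: scan black — skip
  fetch→notify: notify black — skip
  fetch→clean: clean black — skip
fetch black
pack gray
  build gray
    parse gray
      parse→deploy: deploy black — skip
      parse→link: link black — skip
    parse black
    build→notify: notify black — skip
  build black
  render gray
    test gray
      test→sign: sign black — skip
    test black
    render→scan: scan black — skip
    render→link: link black — skip
    render→fetch: fetch black — skip
    render→deploy: deploy black — skip
  render black
  pack→fetch: fetch black — skip
  pack→sign: sign black — skip
pack black
Every edge goes to a white or black vertex — no back edge, so the graph is acyclic.

No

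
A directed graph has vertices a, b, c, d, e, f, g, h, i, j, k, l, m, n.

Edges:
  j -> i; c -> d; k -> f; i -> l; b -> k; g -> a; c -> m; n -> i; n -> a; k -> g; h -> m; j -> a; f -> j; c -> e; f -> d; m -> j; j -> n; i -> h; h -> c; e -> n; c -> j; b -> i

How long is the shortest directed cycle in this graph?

For each vertex v, BFS finds the shortest path from v back to v.
The shortest such closed walk is i → h → m → j → i, length 4.

4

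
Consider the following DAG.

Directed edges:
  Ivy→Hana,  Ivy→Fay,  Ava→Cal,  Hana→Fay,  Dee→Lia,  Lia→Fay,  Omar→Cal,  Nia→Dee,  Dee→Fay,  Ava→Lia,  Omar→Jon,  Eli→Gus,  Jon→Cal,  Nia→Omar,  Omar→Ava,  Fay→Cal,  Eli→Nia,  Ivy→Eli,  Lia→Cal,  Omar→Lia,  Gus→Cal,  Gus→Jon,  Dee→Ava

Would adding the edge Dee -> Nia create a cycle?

Yes

Adding Dee→Nia creates a cycle iff Nia can already reach Dee.
Path from Nia: Nia → Dee.
So Nia → … → Dee → Nia is a cycle.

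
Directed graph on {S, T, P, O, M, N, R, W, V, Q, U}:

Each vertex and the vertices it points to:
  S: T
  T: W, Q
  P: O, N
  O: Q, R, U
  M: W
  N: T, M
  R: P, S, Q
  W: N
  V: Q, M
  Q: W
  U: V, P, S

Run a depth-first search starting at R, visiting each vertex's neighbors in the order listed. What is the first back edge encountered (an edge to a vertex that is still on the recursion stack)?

DFS from R (visiting each vertex's neighbors in the order listed); mark gray on enter, black on exit:
R gray
  P gray
    O gray
      Q gray
        W gray
          N gray
            T gray
              T→W: W is gray → back edge
First back edge: T → W.

T->W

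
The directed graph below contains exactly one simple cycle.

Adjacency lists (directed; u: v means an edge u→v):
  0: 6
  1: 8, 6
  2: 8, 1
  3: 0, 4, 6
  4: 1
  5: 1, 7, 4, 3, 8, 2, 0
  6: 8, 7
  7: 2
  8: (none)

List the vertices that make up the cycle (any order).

DFS with gray/black marking from 7:
7 gray
  2 gray
    8 gray
    8 black
    1 gray
      1→8: 8 black — skip
      6 gray
        6→8: 8 black — skip
        6→7: 7 is gray → back edge
Back edge closes the cycle 7 → 2 → 1 → 6 → 7; its vertices are {1, 2, 6, 7}.

1, 2, 6, 7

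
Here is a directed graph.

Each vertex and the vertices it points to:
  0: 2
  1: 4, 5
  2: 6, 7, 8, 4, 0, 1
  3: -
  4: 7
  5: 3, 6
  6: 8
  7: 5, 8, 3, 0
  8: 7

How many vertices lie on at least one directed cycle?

8

A vertex is on a directed cycle iff it belongs to a strongly connected component of size ≥ 2 (or has a self-loop).
The vertices on cycles are {0, 1, 2, 4, 5, 6, 7, 8} — 8 in total.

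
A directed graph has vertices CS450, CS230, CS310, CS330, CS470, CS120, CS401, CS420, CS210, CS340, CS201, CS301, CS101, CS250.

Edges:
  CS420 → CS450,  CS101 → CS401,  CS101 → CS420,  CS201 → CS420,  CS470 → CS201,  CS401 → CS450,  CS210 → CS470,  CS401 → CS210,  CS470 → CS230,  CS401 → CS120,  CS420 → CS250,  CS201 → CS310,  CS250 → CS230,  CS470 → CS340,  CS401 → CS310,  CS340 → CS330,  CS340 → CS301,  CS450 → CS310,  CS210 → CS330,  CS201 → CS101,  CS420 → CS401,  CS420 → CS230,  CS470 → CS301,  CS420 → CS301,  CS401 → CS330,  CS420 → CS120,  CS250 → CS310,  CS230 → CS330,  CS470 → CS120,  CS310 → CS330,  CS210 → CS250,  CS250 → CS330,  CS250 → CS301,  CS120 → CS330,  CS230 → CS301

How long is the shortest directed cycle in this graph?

For each vertex v, BFS finds the shortest path from v back to v.
The shortest such closed walk is CS470 → CS201 → CS101 → CS401 → CS210 → CS470, length 5.

5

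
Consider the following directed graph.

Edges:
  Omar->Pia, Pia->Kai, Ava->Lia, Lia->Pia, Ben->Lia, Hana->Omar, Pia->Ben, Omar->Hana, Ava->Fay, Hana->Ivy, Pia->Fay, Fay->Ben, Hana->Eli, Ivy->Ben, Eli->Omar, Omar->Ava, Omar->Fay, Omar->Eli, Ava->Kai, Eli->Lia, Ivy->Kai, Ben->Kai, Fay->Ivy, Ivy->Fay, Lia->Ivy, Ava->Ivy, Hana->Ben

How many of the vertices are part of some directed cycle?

8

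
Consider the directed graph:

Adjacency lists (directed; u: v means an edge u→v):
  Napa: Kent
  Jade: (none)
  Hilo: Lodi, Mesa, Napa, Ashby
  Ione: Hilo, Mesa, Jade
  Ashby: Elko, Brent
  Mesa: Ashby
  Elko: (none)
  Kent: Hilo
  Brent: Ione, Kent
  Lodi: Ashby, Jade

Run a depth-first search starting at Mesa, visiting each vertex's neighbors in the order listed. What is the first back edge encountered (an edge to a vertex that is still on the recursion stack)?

DFS from Mesa (visiting each vertex's neighbors in the order listed); mark gray on enter, black on exit:
Mesa gray
  Ashby gray
    Elko gray
    Elko black
    Brent gray
      Ione gray
        Hilo gray
          Lodi gray
            Lodi→Ashby: Ashby is gray → back edge
First back edge: Lodi → Ashby.

Lodi->Ashby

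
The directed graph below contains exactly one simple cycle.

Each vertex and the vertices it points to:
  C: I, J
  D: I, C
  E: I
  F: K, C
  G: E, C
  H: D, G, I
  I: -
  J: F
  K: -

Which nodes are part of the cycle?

DFS with gray/black marking from C:
C gray
  I gray
  I black
  J gray
    F gray
      K gray
      K black
      F→C: C is gray → back edge
Back edge closes the cycle C → J → F → C; its vertices are {C, F, J}.

C, F, J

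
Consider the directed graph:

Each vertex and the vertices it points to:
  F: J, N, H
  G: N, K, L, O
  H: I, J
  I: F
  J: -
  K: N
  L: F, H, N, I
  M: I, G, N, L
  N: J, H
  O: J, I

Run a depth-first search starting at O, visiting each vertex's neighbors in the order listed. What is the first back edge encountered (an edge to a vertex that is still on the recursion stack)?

H→I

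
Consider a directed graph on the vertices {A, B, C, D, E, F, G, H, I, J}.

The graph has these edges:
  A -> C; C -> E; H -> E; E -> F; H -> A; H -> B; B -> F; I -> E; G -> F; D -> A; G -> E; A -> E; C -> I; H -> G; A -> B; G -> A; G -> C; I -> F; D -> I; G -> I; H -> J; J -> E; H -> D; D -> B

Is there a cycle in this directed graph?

No

DFS with white/gray/black marking, starting from B:
B gray
  F gray
  F black
B black
A gray
  E gray
    E→F: F black — skip
  E black
  A→B: B black — skip
  C gray
    C→E: E black — skip
    I gray
      I→F: F black — skip
      I→E: E black — skip
    I black
  C black
A black
D gray
  D→I: I black — skip
  D→B: B black — skip
  D→A: A black — skip
D black
G gray
  G→E: E black — skip
  G→A: A black — skip
  G→F: F black — skip
  G→C: C black — skip
  G→I: I black — skip
G black
H gray
  H→G: G black — skip
  H→D: D black — skip
  H→A: A black — skip
  H→E: E black — skip
  J gray
    J→E: E black — skip
  J black
  H→B: B black — skip
H black
Every edge goes to a white or black vertex — no back edge, so the graph is acyclic.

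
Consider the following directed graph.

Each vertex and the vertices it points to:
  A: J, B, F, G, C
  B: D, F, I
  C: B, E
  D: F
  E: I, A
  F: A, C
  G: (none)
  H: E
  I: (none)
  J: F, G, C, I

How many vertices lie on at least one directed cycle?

A vertex is on a directed cycle iff it belongs to a strongly connected component of size ≥ 2 (or has a self-loop).
The vertices on cycles are {A, B, C, D, E, F, J} — 7 in total.

7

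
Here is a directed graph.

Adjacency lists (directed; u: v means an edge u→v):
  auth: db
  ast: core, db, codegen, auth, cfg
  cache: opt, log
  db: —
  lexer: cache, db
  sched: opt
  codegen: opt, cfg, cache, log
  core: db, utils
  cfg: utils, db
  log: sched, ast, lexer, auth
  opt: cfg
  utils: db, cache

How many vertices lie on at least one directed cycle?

10

A vertex is on a directed cycle iff it belongs to a strongly connected component of size ≥ 2 (or has a self-loop).
The vertices on cycles are {ast, cfg, log, opt, core, cache, lexer, sched, utils, codegen} — 10 in total.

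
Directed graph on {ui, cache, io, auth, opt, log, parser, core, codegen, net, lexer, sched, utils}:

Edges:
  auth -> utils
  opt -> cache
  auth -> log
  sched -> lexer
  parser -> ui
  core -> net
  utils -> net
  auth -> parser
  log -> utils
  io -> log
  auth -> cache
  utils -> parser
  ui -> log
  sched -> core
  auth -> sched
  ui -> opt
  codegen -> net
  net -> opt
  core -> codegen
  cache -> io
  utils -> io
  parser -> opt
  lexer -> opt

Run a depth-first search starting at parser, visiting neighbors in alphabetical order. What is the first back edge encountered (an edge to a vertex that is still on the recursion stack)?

utils->io

DFS from parser (visiting neighbors in alphabetical order); mark gray on enter, black on exit:
parser gray
  opt gray
    cache gray
      io gray
        log gray
          utils gray
            utils→io: io is gray → back edge
First back edge: utils → io.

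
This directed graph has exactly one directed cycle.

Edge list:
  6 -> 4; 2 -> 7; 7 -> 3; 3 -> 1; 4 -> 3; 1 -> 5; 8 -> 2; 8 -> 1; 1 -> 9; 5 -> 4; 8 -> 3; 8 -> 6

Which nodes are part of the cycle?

1, 3, 4, 5

DFS with gray/black marking from 1:
1 gray
  5 gray
    4 gray
      3 gray
        3→1: 1 is gray → back edge
Back edge closes the cycle 1 → 5 → 4 → 3 → 1; its vertices are {1, 3, 4, 5}.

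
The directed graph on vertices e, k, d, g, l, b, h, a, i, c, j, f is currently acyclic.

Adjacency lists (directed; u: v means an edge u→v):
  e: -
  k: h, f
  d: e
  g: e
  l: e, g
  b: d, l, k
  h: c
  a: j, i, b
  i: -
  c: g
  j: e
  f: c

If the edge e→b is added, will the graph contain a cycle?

Yes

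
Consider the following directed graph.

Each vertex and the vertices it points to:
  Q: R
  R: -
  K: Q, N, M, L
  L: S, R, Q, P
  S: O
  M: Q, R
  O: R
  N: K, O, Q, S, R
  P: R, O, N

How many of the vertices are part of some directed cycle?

A vertex is on a directed cycle iff it belongs to a strongly connected component of size ≥ 2 (or has a self-loop).
The vertices on cycles are {K, L, N, P} — 4 in total.

4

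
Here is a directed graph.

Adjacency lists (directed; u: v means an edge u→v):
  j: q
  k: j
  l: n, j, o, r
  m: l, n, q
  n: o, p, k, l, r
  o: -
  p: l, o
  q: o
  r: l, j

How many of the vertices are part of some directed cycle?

4

A vertex is on a directed cycle iff it belongs to a strongly connected component of size ≥ 2 (or has a self-loop).
The vertices on cycles are {l, n, p, r} — 4 in total.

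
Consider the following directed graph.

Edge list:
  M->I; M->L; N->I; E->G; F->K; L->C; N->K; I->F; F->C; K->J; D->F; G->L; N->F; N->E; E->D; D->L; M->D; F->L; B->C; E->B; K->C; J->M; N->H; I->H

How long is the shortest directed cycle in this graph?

5

For each vertex v, BFS finds the shortest path from v back to v.
The shortest such closed walk is K → J → M → D → F → K, length 5.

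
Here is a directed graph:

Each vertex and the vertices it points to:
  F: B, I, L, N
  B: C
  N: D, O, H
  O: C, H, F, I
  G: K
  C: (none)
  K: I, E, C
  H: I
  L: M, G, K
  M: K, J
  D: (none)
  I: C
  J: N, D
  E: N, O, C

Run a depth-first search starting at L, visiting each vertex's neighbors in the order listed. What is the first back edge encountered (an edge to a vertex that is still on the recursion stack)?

F->L

DFS from L (visiting each vertex's neighbors in the order listed); mark gray on enter, black on exit:
L gray
  M gray
    K gray
      I gray
        C gray
        C black
      I black
      E gray
        N gray
          D gray
          D black
          O gray
            O→C: C black — skip
            H gray
              H→I: I black — skip
            H black
            F gray
              B gray
                B→C: C black — skip
              B black
              F→I: I black — skip
              F→L: L is gray → back edge
First back edge: F → L.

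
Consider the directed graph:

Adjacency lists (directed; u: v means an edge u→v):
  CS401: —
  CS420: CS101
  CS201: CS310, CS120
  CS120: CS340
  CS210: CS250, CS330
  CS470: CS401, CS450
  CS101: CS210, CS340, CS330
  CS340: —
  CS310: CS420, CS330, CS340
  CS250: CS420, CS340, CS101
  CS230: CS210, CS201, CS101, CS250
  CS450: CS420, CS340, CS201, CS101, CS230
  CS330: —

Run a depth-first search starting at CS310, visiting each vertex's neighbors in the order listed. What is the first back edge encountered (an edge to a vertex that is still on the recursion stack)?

CS250→CS420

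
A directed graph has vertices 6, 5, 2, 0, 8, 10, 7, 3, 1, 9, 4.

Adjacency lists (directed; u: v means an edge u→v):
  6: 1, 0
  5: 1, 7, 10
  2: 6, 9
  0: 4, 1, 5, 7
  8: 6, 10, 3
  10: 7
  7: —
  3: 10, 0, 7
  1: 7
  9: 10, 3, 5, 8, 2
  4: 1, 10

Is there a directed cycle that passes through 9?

Yes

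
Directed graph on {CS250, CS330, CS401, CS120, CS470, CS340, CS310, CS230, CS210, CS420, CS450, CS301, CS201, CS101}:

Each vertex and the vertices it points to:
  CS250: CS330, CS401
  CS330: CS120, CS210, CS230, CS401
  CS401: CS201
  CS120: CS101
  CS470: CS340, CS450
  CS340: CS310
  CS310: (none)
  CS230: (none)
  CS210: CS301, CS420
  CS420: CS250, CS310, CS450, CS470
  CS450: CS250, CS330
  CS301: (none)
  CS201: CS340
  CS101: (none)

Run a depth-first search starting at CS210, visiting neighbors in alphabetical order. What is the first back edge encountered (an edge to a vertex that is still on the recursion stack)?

CS330→CS210

DFS from CS210 (visiting neighbors in alphabetical order); mark gray on enter, black on exit:
CS210 gray
  CS301 gray
  CS301 black
  CS420 gray
    CS250 gray
      CS330 gray
        CS120 gray
          CS101 gray
          CS101 black
        CS120 black
        CS330→CS210: CS210 is gray → back edge
First back edge: CS330 → CS210.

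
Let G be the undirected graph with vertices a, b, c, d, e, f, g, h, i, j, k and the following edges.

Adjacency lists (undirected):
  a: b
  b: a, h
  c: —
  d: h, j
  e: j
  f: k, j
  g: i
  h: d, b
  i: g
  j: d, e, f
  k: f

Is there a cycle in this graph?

No

DFS, tracking each vertex's parent; an edge to a visited non-parent vertex closes a cycle.
Start from h:
visit h (parent –)
  visit d (parent h)
    d–h: parent, skip
    visit j (parent d)
      j–d: parent, skip
      visit e (parent j)
        e–j: parent, skip
      visit f (parent j)
        visit k (parent f)
          k–f: parent, skip
        f–j: parent, skip
  visit b (parent h)
    visit a (parent b)
      a–b: parent, skip
    b–h: parent, skip
visit c (parent –)
visit g (parent –)
  visit i (parent g)
    i–g: parent, skip
No non-parent visited neighbor found — the graph is a forest.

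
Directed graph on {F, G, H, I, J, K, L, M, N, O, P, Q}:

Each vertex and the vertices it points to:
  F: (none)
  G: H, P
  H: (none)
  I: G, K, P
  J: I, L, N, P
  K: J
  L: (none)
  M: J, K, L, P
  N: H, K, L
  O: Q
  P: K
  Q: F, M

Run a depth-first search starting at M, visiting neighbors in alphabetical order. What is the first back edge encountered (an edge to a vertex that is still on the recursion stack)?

K->J

DFS from M (visiting neighbors in alphabetical order); mark gray on enter, black on exit:
M gray
  J gray
    I gray
      G gray
        H gray
        H black
        P gray
          K gray
            K→J: J is gray → back edge
First back edge: K → J.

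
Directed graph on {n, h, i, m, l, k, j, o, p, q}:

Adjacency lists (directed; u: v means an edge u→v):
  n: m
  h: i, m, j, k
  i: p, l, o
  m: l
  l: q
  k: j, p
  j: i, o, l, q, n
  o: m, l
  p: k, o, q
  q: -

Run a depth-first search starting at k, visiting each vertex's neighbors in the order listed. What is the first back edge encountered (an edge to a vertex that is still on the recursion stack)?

p->k

DFS from k (visiting each vertex's neighbors in the order listed); mark gray on enter, black on exit:
k gray
  j gray
    i gray
      p gray
        p→k: k is gray → back edge
First back edge: p → k.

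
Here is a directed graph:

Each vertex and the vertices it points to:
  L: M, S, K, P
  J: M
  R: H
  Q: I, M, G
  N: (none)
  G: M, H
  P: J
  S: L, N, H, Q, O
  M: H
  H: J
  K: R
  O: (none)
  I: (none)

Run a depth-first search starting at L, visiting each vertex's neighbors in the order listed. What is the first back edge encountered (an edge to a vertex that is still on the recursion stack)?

J→M

DFS from L (visiting each vertex's neighbors in the order listed); mark gray on enter, black on exit:
L gray
  M gray
    H gray
      J gray
        J→M: M is gray → back edge
First back edge: J → M.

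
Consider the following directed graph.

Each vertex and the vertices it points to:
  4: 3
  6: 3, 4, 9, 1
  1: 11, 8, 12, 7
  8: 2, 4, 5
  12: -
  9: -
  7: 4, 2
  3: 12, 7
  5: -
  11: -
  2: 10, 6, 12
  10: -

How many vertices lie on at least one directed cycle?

7

A vertex is on a directed cycle iff it belongs to a strongly connected component of size ≥ 2 (or has a self-loop).
The vertices on cycles are {1, 2, 3, 4, 6, 7, 8} — 7 in total.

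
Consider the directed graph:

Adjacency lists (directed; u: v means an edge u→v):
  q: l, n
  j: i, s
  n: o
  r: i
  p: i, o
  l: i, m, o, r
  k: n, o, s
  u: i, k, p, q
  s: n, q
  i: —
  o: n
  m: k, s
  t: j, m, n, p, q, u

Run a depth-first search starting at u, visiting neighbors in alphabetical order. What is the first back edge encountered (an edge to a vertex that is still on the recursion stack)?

DFS from u (visiting neighbors in alphabetical order); mark gray on enter, black on exit:
u gray
  i gray
  i black
  k gray
    n gray
      o gray
        o→n: n is gray → back edge
First back edge: o → n.

o->n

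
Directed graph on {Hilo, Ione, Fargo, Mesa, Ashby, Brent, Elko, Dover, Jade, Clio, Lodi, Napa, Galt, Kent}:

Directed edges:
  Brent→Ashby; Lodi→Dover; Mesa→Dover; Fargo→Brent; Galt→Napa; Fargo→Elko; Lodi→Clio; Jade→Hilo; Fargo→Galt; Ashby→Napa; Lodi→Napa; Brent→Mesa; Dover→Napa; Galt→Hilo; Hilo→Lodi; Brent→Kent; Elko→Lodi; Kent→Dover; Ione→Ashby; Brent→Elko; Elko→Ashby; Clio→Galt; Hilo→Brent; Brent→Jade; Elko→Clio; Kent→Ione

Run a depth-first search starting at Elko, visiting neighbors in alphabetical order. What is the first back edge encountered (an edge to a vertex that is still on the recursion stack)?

DFS from Elko (visiting neighbors in alphabetical order); mark gray on enter, black on exit:
Elko gray
  Ashby gray
    Napa gray
    Napa black
  Ashby black
  Clio gray
    Galt gray
      Hilo gray
        Brent gray
          Brent→Ashby: Ashby black — skip
          Brent→Elko: Elko is gray → back edge
First back edge: Brent → Elko.

Brent->Elko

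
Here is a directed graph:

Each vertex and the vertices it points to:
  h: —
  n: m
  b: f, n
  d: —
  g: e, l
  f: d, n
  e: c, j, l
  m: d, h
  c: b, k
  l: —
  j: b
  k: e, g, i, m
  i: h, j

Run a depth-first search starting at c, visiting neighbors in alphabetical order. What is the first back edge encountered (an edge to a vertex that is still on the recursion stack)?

DFS from c (visiting neighbors in alphabetical order); mark gray on enter, black on exit:
c gray
  b gray
    f gray
      d gray
      d black
      n gray
        m gray
          m→d: d black — skip
          h gray
          h black
        m black
      n black
    f black
    b→n: n black — skip
  b black
  k gray
    e gray
      e→c: c is gray → back edge
First back edge: e → c.

e->c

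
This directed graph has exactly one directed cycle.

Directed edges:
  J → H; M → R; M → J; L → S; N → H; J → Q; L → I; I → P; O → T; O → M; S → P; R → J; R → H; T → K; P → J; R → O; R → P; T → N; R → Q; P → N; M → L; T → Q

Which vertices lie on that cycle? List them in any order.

M, O, R

DFS with gray/black marking from M:
M gray
  R gray
    P gray
      N gray
        H gray
        H black
      N black
      J gray
        Q gray
        Q black
        J→H: H black — skip
      J black
    P black
    R→J: J black — skip
    O gray
      O→M: M is gray → back edge
Back edge closes the cycle M → R → O → M; its vertices are {M, O, R}.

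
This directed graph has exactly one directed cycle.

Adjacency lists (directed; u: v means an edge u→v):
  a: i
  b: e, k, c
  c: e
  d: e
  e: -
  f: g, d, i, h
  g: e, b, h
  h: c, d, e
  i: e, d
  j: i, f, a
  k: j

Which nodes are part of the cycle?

b, f, g, j, k

DFS with gray/black marking from k:
k gray
  j gray
    i gray
      e gray
      e black
      d gray
        d→e: e black — skip
      d black
    i black
    f gray
      g gray
        g→e: e black — skip
        b gray
          b→e: e black — skip
          b→k: k is gray → back edge
Back edge closes the cycle k → j → f → g → b → k; its vertices are {b, f, g, j, k}.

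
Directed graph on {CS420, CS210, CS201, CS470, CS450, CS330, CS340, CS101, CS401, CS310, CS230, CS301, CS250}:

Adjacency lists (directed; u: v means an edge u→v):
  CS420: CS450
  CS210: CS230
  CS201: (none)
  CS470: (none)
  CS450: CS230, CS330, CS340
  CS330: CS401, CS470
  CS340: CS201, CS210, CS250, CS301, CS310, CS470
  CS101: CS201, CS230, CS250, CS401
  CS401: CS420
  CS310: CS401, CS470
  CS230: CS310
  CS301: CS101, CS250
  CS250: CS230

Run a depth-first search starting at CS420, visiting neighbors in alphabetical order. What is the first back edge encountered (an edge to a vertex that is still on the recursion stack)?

DFS from CS420 (visiting neighbors in alphabetical order); mark gray on enter, black on exit:
CS420 gray
  CS450 gray
    CS230 gray
      CS310 gray
        CS401 gray
          CS401→CS420: CS420 is gray → back edge
First back edge: CS401 → CS420.

CS401->CS420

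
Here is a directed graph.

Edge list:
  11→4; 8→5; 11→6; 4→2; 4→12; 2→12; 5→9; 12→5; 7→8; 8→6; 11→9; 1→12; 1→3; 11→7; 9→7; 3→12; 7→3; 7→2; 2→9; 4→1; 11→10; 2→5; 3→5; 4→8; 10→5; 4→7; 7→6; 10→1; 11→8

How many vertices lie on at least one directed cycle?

7

A vertex is on a directed cycle iff it belongs to a strongly connected component of size ≥ 2 (or has a self-loop).
The vertices on cycles are {2, 3, 5, 7, 8, 9, 12} — 7 in total.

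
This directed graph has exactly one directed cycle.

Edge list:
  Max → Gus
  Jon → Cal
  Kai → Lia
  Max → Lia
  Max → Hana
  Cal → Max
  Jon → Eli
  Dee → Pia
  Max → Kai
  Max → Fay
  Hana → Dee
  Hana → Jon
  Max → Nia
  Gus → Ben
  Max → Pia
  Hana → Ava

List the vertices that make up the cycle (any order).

DFS with gray/black marking from Max:
Max gray
  Fay gray
  Fay black
  Hana gray
    Dee gray
      Pia gray
      Pia black
    Dee black
    Jon gray
      Eli gray
      Eli black
      Cal gray
        Cal→Max: Max is gray → back edge
Back edge closes the cycle Max → Hana → Jon → Cal → Max; its vertices are {Cal, Jon, Max, Hana}.

Cal, Jon, Max, Hana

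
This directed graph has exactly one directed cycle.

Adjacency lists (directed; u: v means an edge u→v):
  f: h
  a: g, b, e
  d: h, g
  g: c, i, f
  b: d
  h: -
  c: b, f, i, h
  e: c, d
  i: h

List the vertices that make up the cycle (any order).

DFS with gray/black marking from g:
g gray
  c gray
    b gray
      d gray
        h gray
        h black
        d→g: g is gray → back edge
Back edge closes the cycle g → c → b → d → g; its vertices are {b, c, d, g}.

b, c, d, g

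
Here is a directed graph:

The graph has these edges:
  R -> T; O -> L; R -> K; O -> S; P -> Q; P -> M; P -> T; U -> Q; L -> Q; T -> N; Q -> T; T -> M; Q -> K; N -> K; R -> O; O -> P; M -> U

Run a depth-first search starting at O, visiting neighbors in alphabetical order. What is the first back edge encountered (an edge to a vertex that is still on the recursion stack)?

U→Q

DFS from O (visiting neighbors in alphabetical order); mark gray on enter, black on exit:
O gray
  L gray
    Q gray
      K gray
      K black
      T gray
        M gray
          U gray
            U→Q: Q is gray → back edge
First back edge: U → Q.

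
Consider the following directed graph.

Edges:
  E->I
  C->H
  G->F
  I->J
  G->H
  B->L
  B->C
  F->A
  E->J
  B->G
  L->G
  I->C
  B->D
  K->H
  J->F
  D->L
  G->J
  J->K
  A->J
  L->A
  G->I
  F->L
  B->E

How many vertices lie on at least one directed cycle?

A vertex is on a directed cycle iff it belongs to a strongly connected component of size ≥ 2 (or has a self-loop).
The vertices on cycles are {A, F, G, I, J, L} — 6 in total.

6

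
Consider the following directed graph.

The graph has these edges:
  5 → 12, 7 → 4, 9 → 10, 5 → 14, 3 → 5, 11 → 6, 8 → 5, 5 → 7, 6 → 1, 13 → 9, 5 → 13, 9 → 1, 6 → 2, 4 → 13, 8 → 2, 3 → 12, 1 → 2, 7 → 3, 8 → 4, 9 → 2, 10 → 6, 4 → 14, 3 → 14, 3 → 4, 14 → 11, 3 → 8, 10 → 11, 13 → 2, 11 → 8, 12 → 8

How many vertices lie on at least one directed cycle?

A vertex is on a directed cycle iff it belongs to a strongly connected component of size ≥ 2 (or has a self-loop).
The vertices on cycles are {3, 4, 5, 7, 8, 9, 10, 11, 12, 13, 14} — 11 in total.

11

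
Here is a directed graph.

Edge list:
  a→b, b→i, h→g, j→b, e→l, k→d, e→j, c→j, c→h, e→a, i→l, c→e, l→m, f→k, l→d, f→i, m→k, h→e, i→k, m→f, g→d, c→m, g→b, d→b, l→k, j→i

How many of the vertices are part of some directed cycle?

A vertex is on a directed cycle iff it belongs to a strongly connected component of size ≥ 2 (or has a self-loop).
The vertices on cycles are {b, d, f, i, k, l, m} — 7 in total.

7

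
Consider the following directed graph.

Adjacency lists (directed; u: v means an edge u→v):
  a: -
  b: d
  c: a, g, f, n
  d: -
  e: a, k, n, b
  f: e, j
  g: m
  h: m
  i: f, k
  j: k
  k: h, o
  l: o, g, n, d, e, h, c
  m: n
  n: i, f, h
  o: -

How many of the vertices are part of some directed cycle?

A vertex is on a directed cycle iff it belongs to a strongly connected component of size ≥ 2 (or has a self-loop).
The vertices on cycles are {e, f, h, i, j, k, m, n} — 8 in total.

8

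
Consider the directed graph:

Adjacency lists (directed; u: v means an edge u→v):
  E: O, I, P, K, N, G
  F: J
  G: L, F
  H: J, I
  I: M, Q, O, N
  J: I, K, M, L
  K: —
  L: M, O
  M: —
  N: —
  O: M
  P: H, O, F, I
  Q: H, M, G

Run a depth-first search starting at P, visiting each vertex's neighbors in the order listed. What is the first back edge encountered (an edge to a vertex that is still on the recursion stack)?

Q->H

DFS from P (visiting each vertex's neighbors in the order listed); mark gray on enter, black on exit:
P gray
  H gray
    J gray
      I gray
        M gray
        M black
        Q gray
          Q→H: H is gray → back edge
First back edge: Q → H.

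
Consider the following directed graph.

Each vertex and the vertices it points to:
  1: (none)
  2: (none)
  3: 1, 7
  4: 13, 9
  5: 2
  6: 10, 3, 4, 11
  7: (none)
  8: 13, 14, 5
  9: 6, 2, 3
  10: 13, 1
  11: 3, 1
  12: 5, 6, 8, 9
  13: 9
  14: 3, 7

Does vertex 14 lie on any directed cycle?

14 lies on a cycle iff there is a path from 14 back to itself.
Exploring from 14, it never reaches itself; equivalently, its strongly connected component is a singleton.

No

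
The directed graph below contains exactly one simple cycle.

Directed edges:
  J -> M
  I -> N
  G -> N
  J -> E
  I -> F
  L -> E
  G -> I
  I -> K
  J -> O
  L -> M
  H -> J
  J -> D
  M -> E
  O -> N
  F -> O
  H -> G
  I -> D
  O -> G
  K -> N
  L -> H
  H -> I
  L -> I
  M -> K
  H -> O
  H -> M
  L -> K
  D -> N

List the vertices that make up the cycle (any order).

DFS with gray/black marking from I:
I gray
  D gray
    N gray
    N black
  D black
  I→N: N black — skip
  K gray
    K→N: N black — skip
  K black
  F gray
    O gray
      O→N: N black — skip
      G gray
        G→N: N black — skip
        G→I: I is gray → back edge
Back edge closes the cycle I → F → O → G → I; its vertices are {F, G, I, O}.

F, G, I, O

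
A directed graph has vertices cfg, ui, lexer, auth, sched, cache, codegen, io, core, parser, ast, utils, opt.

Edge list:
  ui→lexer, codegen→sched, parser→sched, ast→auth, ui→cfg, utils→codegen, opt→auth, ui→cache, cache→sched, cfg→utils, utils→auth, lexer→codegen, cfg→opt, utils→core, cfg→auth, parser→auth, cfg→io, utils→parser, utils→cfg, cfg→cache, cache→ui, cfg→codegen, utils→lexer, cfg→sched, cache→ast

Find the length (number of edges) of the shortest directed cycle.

2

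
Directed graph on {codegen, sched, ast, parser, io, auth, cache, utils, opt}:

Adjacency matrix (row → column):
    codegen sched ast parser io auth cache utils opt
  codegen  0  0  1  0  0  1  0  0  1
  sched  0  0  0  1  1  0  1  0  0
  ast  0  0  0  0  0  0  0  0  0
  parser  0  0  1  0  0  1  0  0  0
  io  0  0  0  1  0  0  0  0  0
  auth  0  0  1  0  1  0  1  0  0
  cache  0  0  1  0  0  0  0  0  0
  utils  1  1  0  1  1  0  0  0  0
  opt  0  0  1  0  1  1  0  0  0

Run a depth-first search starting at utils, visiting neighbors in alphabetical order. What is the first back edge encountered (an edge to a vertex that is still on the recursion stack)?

parser→auth

DFS from utils (visiting neighbors in alphabetical order); mark gray on enter, black on exit:
utils gray
  codegen gray
    ast gray
    ast black
    auth gray
      auth→ast: ast black — skip
      cache gray
        cache→ast: ast black — skip
      cache black
      io gray
        parser gray
          parser→ast: ast black — skip
          parser→auth: auth is gray → back edge
First back edge: parser → auth.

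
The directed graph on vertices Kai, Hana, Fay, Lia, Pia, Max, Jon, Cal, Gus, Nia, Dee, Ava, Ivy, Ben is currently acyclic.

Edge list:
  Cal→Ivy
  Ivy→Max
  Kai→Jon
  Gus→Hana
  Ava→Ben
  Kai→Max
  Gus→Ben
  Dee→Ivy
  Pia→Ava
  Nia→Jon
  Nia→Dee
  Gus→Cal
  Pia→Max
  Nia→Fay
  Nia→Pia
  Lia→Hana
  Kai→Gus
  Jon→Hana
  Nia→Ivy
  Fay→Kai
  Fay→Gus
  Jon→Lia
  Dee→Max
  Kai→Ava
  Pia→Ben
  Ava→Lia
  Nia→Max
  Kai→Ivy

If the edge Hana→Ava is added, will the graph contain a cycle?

Yes

Adding Hana→Ava creates a cycle iff Ava can already reach Hana.
Path from Ava: Ava → Lia → Hana.
So Ava → … → Hana → Ava is a cycle.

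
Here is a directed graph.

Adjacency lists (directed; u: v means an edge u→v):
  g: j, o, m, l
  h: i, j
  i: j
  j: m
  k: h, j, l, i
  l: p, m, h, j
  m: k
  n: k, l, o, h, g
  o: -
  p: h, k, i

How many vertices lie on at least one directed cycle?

7

A vertex is on a directed cycle iff it belongs to a strongly connected component of size ≥ 2 (or has a self-loop).
The vertices on cycles are {h, i, j, k, l, m, p} — 7 in total.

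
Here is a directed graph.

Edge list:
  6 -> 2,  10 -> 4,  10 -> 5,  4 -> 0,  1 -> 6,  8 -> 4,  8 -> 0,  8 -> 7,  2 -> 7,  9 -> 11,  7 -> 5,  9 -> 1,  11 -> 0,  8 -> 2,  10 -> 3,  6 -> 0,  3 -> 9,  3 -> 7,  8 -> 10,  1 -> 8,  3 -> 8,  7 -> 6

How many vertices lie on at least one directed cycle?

8

A vertex is on a directed cycle iff it belongs to a strongly connected component of size ≥ 2 (or has a self-loop).
The vertices on cycles are {1, 2, 3, 6, 7, 8, 9, 10} — 8 in total.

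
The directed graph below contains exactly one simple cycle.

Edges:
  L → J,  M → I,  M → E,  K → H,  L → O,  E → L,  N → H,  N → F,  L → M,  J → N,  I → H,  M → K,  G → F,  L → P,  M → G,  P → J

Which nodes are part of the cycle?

DFS with gray/black marking from M:
M gray
  E gray
    L gray
      J gray
        N gray
          F gray
          F black
          H gray
          H black
        N black
      J black
      O gray
      O black
      L→M: M is gray → back edge
Back edge closes the cycle M → E → L → M; its vertices are {E, L, M}.

E, L, M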